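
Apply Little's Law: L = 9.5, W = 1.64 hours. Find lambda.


lambda = L / W = 9.5 / 1.64 = 5.79 per hour

5.79 per hour


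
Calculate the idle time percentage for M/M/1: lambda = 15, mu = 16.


Idle fraction = (1 - rho) * 100 = (1 - 15/16) * 100 = 6.3%

6.3%


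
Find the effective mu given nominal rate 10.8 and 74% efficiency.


Effective rate = mu * efficiency = 10.8 * 0.74 = 7.99 per hour

7.99 per hour


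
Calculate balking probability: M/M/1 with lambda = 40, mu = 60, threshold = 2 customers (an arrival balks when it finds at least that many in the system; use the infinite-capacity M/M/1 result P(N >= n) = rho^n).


P(N >= 2) = rho^2 = (40/60)^2 = 0.4444

0.4444


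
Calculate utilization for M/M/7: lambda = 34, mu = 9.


rho = lambda/(c*mu) = 34/(7*9) = 0.5397

0.5397


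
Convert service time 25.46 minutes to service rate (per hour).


mu = 60 / avg_service_time = 60 / 25.46 = 2.36 per hour

2.36 per hour


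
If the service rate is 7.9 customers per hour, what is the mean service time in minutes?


Mean service time = 60/mu = 60/7.9 = 7.59 minutes

7.59 minutes


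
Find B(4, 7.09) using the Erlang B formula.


B(N,A) = (A^N/N!) / sum(A^k/k!, k=0..N) with N=4, A=7.09 = 0.532

0.532


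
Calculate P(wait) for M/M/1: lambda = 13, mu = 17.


P(wait) = rho = lambda/mu = 13/17 = 0.7647

0.7647


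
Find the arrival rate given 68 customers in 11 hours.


lambda = total arrivals / time = 68 / 11 = 6.18 per hour

6.18 per hour


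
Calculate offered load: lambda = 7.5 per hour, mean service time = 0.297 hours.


Offered load a = lambda * E[S] = 7.5 * 0.297 = 2.23 Erlangs

2.23 Erlangs


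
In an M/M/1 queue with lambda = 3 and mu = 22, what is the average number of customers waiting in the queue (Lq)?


rho = 3/22; Lq = rho^2/(1-rho) = 0.02

0.02


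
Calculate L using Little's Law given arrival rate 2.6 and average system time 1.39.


L = lambda * W = 2.6 * 1.39 = 3.61

3.61


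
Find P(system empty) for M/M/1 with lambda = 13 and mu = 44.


P0 = 1 - rho = 1 - 13/44 = 0.7045

0.7045


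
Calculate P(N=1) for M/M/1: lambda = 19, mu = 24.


rho = 19/24; P(n) = (1-rho)*rho^n = (1-19/24)*(19/24)^1 = 0.1649

0.1649


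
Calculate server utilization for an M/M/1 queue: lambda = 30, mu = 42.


rho = lambda/mu = 30/42 = 0.7143

0.7143


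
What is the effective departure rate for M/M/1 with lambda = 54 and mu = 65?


For a stable queue (lambda < mu), throughput = lambda = 54 per hour

54 per hour


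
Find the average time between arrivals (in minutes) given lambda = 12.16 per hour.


Mean interarrival time = 60/lambda = 60/12.16 = 4.93 minutes

4.93 minutes


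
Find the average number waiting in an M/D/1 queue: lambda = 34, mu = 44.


M/D/1: Lq = rho^2 / (2*(1-rho)) where rho = 34/44; Lq = 1.31

1.31


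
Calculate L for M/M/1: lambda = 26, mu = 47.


rho = 26/47; L = rho/(1-rho) = 1.24

1.24


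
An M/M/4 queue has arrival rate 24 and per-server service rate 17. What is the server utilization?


rho = lambda/(c*mu) = 24/(4*17) = 0.3529

0.3529


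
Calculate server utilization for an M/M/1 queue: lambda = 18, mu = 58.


rho = lambda/mu = 18/58 = 0.3103

0.3103


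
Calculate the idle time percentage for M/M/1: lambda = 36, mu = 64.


Idle fraction = (1 - rho) * 100 = (1 - 36/64) * 100 = 43.8%

43.8%


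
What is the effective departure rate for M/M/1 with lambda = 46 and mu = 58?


For a stable queue (lambda < mu), throughput = lambda = 46 per hour

46 per hour


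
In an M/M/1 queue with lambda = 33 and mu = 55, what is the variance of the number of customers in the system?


rho = 33/55; Var(N) = rho/(1-rho)^2 = 3.75

3.75


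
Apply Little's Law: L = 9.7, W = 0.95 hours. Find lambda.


lambda = L / W = 9.7 / 0.95 = 10.21 per hour

10.21 per hour


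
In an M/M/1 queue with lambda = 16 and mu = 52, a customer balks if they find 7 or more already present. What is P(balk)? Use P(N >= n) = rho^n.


P(N >= 7) = rho^7 = (16/52)^7 = 0.0003

0.0003


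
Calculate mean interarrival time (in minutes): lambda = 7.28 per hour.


Mean interarrival time = 60/lambda = 60/7.28 = 8.24 minutes

8.24 minutes


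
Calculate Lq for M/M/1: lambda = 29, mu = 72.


rho = 29/72; Lq = rho^2/(1-rho) = 0.27

0.27


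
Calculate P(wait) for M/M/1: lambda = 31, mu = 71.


P(wait) = rho = lambda/mu = 31/71 = 0.4366

0.4366


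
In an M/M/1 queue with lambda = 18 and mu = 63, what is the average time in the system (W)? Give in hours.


W = 1/(mu - lambda) = 1/(63 - 18) = 0.0222 hours

0.0222 hours


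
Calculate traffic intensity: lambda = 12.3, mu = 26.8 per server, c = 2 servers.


rho = lambda / (c * mu) = 12.3 / (2 * 26.8) = 0.2295

0.2295


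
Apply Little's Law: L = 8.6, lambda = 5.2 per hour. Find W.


W = L / lambda = 8.6 / 5.2 = 1.6538 hours

1.6538 hours


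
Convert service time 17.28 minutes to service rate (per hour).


mu = 60 / avg_service_time = 60 / 17.28 = 3.47 per hour

3.47 per hour


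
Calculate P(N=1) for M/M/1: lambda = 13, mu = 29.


rho = 13/29; P(n) = (1-rho)*rho^n = (1-13/29)*(13/29)^1 = 0.2473

0.2473


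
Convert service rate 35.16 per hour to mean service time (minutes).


Mean service time = 60/mu = 60/35.16 = 1.71 minutes

1.71 minutes


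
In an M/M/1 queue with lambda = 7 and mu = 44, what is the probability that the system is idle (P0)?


P0 = 1 - rho = 1 - 7/44 = 0.8409

0.8409


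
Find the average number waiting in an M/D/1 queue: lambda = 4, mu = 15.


M/D/1: Lq = rho^2 / (2*(1-rho)) where rho = 4/15; Lq = 0.05

0.05


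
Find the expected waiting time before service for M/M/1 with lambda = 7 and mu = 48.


rho = 7/48; Wq = rho/(mu - lambda) = 0.0036 hours

0.0036 hours


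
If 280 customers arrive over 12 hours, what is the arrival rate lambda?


lambda = total arrivals / time = 280 / 12 = 23.33 per hour

23.33 per hour


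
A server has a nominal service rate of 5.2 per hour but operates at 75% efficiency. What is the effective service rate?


Effective rate = mu * efficiency = 5.2 * 0.75 = 3.9 per hour

3.9 per hour


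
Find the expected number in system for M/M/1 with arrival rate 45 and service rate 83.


rho = 45/83; L = rho/(1-rho) = 1.18

1.18


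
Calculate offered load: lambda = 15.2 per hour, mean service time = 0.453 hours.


Offered load a = lambda * E[S] = 15.2 * 0.453 = 6.89 Erlangs

6.89 Erlangs


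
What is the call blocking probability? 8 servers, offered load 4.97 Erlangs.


B(N,A) = (A^N/N!) / sum(A^k/k!, k=0..N) with N=8, A=4.97 = 0.0686

0.0686


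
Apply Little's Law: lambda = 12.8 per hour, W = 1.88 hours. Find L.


L = lambda * W = 12.8 * 1.88 = 24.06

24.06


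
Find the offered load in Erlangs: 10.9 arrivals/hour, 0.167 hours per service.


Offered load a = lambda * E[S] = 10.9 * 0.167 = 1.82 Erlangs

1.82 Erlangs


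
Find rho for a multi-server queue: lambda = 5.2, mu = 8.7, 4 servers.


rho = lambda / (c * mu) = 5.2 / (4 * 8.7) = 0.1494

0.1494


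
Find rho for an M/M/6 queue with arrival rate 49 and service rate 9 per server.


rho = lambda/(c*mu) = 49/(6*9) = 0.9074

0.9074


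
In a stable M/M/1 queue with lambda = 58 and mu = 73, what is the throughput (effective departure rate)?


For a stable queue (lambda < mu), throughput = lambda = 58 per hour

58 per hour


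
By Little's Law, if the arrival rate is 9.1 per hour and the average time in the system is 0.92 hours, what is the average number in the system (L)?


L = lambda * W = 9.1 * 0.92 = 8.37

8.37


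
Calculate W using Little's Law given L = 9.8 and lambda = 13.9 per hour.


W = L / lambda = 9.8 / 13.9 = 0.705 hours

0.705 hours


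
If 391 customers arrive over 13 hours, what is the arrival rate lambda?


lambda = total arrivals / time = 391 / 13 = 30.08 per hour

30.08 per hour


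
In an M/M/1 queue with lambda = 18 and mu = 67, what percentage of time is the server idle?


Idle fraction = (1 - rho) * 100 = (1 - 18/67) * 100 = 73.1%

73.1%


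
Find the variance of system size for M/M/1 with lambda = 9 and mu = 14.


rho = 9/14; Var(N) = rho/(1-rho)^2 = 5.04

5.04


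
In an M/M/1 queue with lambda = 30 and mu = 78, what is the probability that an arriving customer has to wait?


P(wait) = rho = lambda/mu = 30/78 = 0.3846

0.3846


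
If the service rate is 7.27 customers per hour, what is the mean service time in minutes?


Mean service time = 60/mu = 60/7.27 = 8.25 minutes

8.25 minutes


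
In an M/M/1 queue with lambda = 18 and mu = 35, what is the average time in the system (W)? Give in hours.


W = 1/(mu - lambda) = 1/(35 - 18) = 0.0588 hours

0.0588 hours


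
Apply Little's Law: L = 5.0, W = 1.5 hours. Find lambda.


lambda = L / W = 5.0 / 1.5 = 3.33 per hour

3.33 per hour


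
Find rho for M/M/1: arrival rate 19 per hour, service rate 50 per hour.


rho = lambda/mu = 19/50 = 0.38

0.38


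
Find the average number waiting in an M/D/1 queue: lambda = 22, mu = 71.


M/D/1: Lq = rho^2 / (2*(1-rho)) where rho = 22/71; Lq = 0.07

0.07


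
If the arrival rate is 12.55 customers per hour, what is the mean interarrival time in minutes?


Mean interarrival time = 60/lambda = 60/12.55 = 4.78 minutes

4.78 minutes


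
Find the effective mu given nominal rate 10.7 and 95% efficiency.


Effective rate = mu * efficiency = 10.7 * 0.95 = 10.17 per hour

10.17 per hour


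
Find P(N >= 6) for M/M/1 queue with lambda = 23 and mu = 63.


P(N >= 6) = rho^6 = (23/63)^6 = 0.0024

0.0024


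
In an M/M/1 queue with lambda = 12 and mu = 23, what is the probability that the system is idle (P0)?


P0 = 1 - rho = 1 - 12/23 = 0.4783

0.4783


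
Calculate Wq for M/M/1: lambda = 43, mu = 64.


rho = 43/64; Wq = rho/(mu - lambda) = 0.032 hours

0.032 hours


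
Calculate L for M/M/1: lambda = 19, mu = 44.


rho = 19/44; L = rho/(1-rho) = 0.76

0.76


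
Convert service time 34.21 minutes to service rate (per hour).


mu = 60 / avg_service_time = 60 / 34.21 = 1.75 per hour

1.75 per hour


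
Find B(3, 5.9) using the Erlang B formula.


B(N,A) = (A^N/N!) / sum(A^k/k!, k=0..N) with N=3, A=5.9 = 0.5848

0.5848


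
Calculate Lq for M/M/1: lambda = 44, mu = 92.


rho = 44/92; Lq = rho^2/(1-rho) = 0.44

0.44


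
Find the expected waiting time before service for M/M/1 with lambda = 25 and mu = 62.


rho = 25/62; Wq = rho/(mu - lambda) = 0.0109 hours

0.0109 hours


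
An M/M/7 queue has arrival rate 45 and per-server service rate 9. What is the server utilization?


rho = lambda/(c*mu) = 45/(7*9) = 0.7143

0.7143


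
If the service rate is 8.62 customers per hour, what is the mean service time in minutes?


Mean service time = 60/mu = 60/8.62 = 6.96 minutes

6.96 minutes


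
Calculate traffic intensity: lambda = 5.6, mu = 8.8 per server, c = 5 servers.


rho = lambda / (c * mu) = 5.6 / (5 * 8.8) = 0.1273

0.1273


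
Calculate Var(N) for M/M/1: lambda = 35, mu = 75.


rho = 35/75; Var(N) = rho/(1-rho)^2 = 1.64

1.64


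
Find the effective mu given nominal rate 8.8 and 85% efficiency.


Effective rate = mu * efficiency = 8.8 * 0.85 = 7.48 per hour

7.48 per hour


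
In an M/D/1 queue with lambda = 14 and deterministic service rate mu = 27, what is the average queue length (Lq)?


M/D/1: Lq = rho^2 / (2*(1-rho)) where rho = 14/27; Lq = 0.28

0.28


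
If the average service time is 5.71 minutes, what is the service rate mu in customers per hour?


mu = 60 / avg_service_time = 60 / 5.71 = 10.51 per hour

10.51 per hour


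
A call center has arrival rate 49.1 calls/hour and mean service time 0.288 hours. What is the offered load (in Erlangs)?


Offered load a = lambda * E[S] = 49.1 * 0.288 = 14.14 Erlangs

14.14 Erlangs


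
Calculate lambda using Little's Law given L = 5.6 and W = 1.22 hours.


lambda = L / W = 5.6 / 1.22 = 4.59 per hour

4.59 per hour


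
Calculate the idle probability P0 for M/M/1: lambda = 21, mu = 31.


P0 = 1 - rho = 1 - 21/31 = 0.3226

0.3226


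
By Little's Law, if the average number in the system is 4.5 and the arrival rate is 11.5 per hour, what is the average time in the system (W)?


W = L / lambda = 4.5 / 11.5 = 0.3913 hours

0.3913 hours


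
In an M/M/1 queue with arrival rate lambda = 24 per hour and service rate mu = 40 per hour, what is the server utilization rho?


rho = lambda/mu = 24/40 = 0.6

0.6


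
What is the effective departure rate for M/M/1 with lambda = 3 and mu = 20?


For a stable queue (lambda < mu), throughput = lambda = 3 per hour

3 per hour


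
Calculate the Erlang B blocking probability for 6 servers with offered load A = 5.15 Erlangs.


B(N,A) = (A^N/N!) / sum(A^k/k!, k=0..N) with N=6, A=5.15 = 0.2031

0.2031


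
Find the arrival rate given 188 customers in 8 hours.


lambda = total arrivals / time = 188 / 8 = 23.5 per hour

23.5 per hour


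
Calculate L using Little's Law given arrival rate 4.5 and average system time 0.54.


L = lambda * W = 4.5 * 0.54 = 2.43

2.43


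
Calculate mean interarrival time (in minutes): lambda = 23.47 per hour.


Mean interarrival time = 60/lambda = 60/23.47 = 2.56 minutes

2.56 minutes


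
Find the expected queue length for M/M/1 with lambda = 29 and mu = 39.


rho = 29/39; Lq = rho^2/(1-rho) = 2.16

2.16


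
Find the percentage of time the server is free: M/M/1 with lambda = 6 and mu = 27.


Idle fraction = (1 - rho) * 100 = (1 - 6/27) * 100 = 77.8%

77.8%


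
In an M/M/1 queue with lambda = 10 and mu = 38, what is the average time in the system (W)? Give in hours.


W = 1/(mu - lambda) = 1/(38 - 10) = 0.0357 hours

0.0357 hours


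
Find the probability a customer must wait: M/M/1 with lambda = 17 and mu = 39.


P(wait) = rho = lambda/mu = 17/39 = 0.4359

0.4359


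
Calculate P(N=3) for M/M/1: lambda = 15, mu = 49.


rho = 15/49; P(n) = (1-rho)*rho^n = (1-15/49)*(15/49)^3 = 0.0199

0.0199


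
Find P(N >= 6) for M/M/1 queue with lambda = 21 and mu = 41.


P(N >= 6) = rho^6 = (21/41)^6 = 0.0181

0.0181


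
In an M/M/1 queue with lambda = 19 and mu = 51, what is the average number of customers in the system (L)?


rho = 19/51; L = rho/(1-rho) = 0.59

0.59


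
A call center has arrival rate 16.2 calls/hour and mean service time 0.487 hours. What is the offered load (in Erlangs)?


Offered load a = lambda * E[S] = 16.2 * 0.487 = 7.89 Erlangs

7.89 Erlangs


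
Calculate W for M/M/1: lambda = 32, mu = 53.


W = 1/(mu - lambda) = 1/(53 - 32) = 0.0476 hours

0.0476 hours


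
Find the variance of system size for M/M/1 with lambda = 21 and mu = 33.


rho = 21/33; Var(N) = rho/(1-rho)^2 = 4.81

4.81


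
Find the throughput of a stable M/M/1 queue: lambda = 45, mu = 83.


For a stable queue (lambda < mu), throughput = lambda = 45 per hour

45 per hour


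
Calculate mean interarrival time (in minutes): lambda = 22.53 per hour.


Mean interarrival time = 60/lambda = 60/22.53 = 2.66 minutes

2.66 minutes


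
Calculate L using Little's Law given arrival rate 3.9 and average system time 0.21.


L = lambda * W = 3.9 * 0.21 = 0.82

0.82


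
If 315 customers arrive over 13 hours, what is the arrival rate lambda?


lambda = total arrivals / time = 315 / 13 = 24.23 per hour

24.23 per hour


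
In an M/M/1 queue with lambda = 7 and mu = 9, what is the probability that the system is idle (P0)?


P0 = 1 - rho = 1 - 7/9 = 0.2222

0.2222


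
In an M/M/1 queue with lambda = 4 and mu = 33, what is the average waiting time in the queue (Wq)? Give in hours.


rho = 4/33; Wq = rho/(mu - lambda) = 0.0042 hours

0.0042 hours


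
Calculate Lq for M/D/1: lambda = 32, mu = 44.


M/D/1: Lq = rho^2 / (2*(1-rho)) where rho = 32/44; Lq = 0.97

0.97


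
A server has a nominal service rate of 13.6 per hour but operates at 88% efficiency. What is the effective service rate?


Effective rate = mu * efficiency = 13.6 * 0.88 = 11.97 per hour

11.97 per hour


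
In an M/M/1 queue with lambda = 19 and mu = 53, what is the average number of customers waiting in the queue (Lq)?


rho = 19/53; Lq = rho^2/(1-rho) = 0.2

0.2


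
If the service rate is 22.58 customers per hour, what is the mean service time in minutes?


Mean service time = 60/mu = 60/22.58 = 2.66 minutes

2.66 minutes


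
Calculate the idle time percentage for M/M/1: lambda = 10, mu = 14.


Idle fraction = (1 - rho) * 100 = (1 - 10/14) * 100 = 28.6%

28.6%


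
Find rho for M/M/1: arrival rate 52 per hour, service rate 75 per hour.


rho = lambda/mu = 52/75 = 0.6933

0.6933


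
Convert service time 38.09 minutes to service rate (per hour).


mu = 60 / avg_service_time = 60 / 38.09 = 1.58 per hour

1.58 per hour


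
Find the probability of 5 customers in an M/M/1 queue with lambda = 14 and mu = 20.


rho = 14/20; P(n) = (1-rho)*rho^n = (1-14/20)*(14/20)^5 = 0.0504

0.0504


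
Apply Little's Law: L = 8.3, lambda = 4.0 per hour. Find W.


W = L / lambda = 8.3 / 4.0 = 2.075 hours

2.075 hours


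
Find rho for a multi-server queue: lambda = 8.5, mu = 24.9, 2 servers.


rho = lambda / (c * mu) = 8.5 / (2 * 24.9) = 0.1707

0.1707


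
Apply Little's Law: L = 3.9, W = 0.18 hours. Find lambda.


lambda = L / W = 3.9 / 0.18 = 21.67 per hour

21.67 per hour


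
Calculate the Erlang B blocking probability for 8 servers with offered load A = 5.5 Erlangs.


B(N,A) = (A^N/N!) / sum(A^k/k!, k=0..N) with N=8, A=5.5 = 0.0949

0.0949


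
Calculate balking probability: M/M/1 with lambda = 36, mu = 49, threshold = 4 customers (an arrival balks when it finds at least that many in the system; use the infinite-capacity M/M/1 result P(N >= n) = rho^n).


P(N >= 4) = rho^4 = (36/49)^4 = 0.2914

0.2914


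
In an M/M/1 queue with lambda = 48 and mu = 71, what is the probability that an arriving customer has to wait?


P(wait) = rho = lambda/mu = 48/71 = 0.6761

0.6761


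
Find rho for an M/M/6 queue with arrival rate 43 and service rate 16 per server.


rho = lambda/(c*mu) = 43/(6*16) = 0.4479

0.4479


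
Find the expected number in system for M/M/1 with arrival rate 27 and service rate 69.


rho = 27/69; L = rho/(1-rho) = 0.64

0.64


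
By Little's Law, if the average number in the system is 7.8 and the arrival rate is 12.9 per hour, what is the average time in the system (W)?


W = L / lambda = 7.8 / 12.9 = 0.6047 hours

0.6047 hours


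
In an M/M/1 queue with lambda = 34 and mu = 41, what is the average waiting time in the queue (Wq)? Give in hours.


rho = 34/41; Wq = rho/(mu - lambda) = 0.1185 hours

0.1185 hours


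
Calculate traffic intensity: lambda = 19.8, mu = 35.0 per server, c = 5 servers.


rho = lambda / (c * mu) = 19.8 / (5 * 35.0) = 0.1131

0.1131


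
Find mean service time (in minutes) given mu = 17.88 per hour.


Mean service time = 60/mu = 60/17.88 = 3.36 minutes

3.36 minutes


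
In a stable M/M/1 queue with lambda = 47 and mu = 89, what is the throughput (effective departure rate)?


For a stable queue (lambda < mu), throughput = lambda = 47 per hour

47 per hour


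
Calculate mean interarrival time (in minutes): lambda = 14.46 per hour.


Mean interarrival time = 60/lambda = 60/14.46 = 4.15 minutes

4.15 minutes


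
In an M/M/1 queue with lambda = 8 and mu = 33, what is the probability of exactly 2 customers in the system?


rho = 8/33; P(n) = (1-rho)*rho^n = (1-8/33)*(8/33)^2 = 0.0445

0.0445


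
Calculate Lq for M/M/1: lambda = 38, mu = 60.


rho = 38/60; Lq = rho^2/(1-rho) = 1.09

1.09


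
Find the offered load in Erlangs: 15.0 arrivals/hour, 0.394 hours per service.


Offered load a = lambda * E[S] = 15.0 * 0.394 = 5.91 Erlangs

5.91 Erlangs


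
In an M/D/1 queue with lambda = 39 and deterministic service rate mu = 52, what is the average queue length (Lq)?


M/D/1: Lq = rho^2 / (2*(1-rho)) where rho = 39/52; Lq = 1.13

1.13


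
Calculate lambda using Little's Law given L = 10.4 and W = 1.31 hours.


lambda = L / W = 10.4 / 1.31 = 7.94 per hour

7.94 per hour


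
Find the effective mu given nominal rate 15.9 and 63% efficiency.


Effective rate = mu * efficiency = 15.9 * 0.63 = 10.02 per hour

10.02 per hour


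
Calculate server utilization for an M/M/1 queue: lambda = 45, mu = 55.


rho = lambda/mu = 45/55 = 0.8182

0.8182


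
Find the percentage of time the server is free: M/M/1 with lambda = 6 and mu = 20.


Idle fraction = (1 - rho) * 100 = (1 - 6/20) * 100 = 70.0%

70.0%


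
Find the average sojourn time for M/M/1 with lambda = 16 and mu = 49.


W = 1/(mu - lambda) = 1/(49 - 16) = 0.0303 hours

0.0303 hours


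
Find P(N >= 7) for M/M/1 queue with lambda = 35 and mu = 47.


P(N >= 7) = rho^7 = (35/47)^7 = 0.127

0.127


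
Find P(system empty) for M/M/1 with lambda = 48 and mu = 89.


P0 = 1 - rho = 1 - 48/89 = 0.4607

0.4607


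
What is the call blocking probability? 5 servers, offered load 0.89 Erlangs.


B(N,A) = (A^N/N!) / sum(A^k/k!, k=0..N) with N=5, A=0.89 = 0.0019

0.0019


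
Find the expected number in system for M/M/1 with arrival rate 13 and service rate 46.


rho = 13/46; L = rho/(1-rho) = 0.39

0.39


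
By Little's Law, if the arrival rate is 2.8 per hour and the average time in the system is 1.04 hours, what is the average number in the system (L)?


L = lambda * W = 2.8 * 1.04 = 2.91

2.91


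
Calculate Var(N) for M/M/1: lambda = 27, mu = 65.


rho = 27/65; Var(N) = rho/(1-rho)^2 = 1.22

1.22


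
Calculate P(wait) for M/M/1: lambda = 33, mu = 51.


P(wait) = rho = lambda/mu = 33/51 = 0.6471

0.6471


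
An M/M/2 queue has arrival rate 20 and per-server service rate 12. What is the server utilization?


rho = lambda/(c*mu) = 20/(2*12) = 0.8333

0.8333


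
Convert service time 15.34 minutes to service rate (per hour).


mu = 60 / avg_service_time = 60 / 15.34 = 3.91 per hour

3.91 per hour


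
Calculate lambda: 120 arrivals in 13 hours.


lambda = total arrivals / time = 120 / 13 = 9.23 per hour

9.23 per hour


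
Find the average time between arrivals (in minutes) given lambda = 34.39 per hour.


Mean interarrival time = 60/lambda = 60/34.39 = 1.74 minutes

1.74 minutes


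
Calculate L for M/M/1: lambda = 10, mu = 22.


rho = 10/22; L = rho/(1-rho) = 0.83

0.83


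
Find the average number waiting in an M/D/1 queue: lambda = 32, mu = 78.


M/D/1: Lq = rho^2 / (2*(1-rho)) where rho = 32/78; Lq = 0.14

0.14


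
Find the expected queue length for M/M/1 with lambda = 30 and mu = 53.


rho = 30/53; Lq = rho^2/(1-rho) = 0.74

0.74


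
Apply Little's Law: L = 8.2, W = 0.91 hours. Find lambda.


lambda = L / W = 8.2 / 0.91 = 9.01 per hour

9.01 per hour


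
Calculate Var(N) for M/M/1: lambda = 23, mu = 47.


rho = 23/47; Var(N) = rho/(1-rho)^2 = 1.88

1.88


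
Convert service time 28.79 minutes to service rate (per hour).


mu = 60 / avg_service_time = 60 / 28.79 = 2.08 per hour

2.08 per hour


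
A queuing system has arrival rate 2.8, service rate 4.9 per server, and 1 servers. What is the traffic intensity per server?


rho = lambda / (c * mu) = 2.8 / (1 * 4.9) = 0.5714

0.5714


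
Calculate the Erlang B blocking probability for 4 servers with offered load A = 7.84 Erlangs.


B(N,A) = (A^N/N!) / sum(A^k/k!, k=0..N) with N=4, A=7.84 = 0.5677

0.5677


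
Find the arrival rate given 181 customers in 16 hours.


lambda = total arrivals / time = 181 / 16 = 11.31 per hour

11.31 per hour


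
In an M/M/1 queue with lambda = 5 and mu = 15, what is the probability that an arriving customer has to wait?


P(wait) = rho = lambda/mu = 5/15 = 0.3333

0.3333


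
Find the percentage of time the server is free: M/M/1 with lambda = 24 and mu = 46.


Idle fraction = (1 - rho) * 100 = (1 - 24/46) * 100 = 47.8%

47.8%


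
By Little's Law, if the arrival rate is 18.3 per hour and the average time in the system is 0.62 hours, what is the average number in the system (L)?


L = lambda * W = 18.3 * 0.62 = 11.35

11.35


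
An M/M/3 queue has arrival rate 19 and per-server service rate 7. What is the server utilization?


rho = lambda/(c*mu) = 19/(3*7) = 0.9048

0.9048


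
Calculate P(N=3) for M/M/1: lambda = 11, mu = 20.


rho = 11/20; P(n) = (1-rho)*rho^n = (1-11/20)*(11/20)^3 = 0.0749

0.0749


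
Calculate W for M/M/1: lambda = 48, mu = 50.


W = 1/(mu - lambda) = 1/(50 - 48) = 0.5 hours

0.5 hours


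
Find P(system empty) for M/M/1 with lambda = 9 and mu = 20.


P0 = 1 - rho = 1 - 9/20 = 0.55

0.55


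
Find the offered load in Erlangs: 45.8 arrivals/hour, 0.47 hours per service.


Offered load a = lambda * E[S] = 45.8 * 0.47 = 21.53 Erlangs

21.53 Erlangs


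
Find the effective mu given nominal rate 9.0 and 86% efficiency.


Effective rate = mu * efficiency = 9.0 * 0.86 = 7.74 per hour

7.74 per hour


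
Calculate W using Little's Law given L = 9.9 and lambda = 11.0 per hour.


W = L / lambda = 9.9 / 11.0 = 0.9 hours

0.9 hours


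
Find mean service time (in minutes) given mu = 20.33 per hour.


Mean service time = 60/mu = 60/20.33 = 2.95 minutes

2.95 minutes


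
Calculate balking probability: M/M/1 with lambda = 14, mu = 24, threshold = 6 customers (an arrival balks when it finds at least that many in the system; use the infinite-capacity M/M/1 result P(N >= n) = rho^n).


P(N >= 6) = rho^6 = (14/24)^6 = 0.0394

0.0394


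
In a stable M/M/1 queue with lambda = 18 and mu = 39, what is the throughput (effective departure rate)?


For a stable queue (lambda < mu), throughput = lambda = 18 per hour

18 per hour


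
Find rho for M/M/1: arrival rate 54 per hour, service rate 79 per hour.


rho = lambda/mu = 54/79 = 0.6835

0.6835


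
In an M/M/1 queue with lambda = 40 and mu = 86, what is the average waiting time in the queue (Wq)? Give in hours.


rho = 40/86; Wq = rho/(mu - lambda) = 0.0101 hours

0.0101 hours


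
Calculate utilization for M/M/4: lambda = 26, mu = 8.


rho = lambda/(c*mu) = 26/(4*8) = 0.8125

0.8125


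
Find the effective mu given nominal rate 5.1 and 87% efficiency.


Effective rate = mu * efficiency = 5.1 * 0.87 = 4.44 per hour

4.44 per hour


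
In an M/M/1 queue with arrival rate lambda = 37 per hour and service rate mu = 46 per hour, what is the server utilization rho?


rho = lambda/mu = 37/46 = 0.8043

0.8043


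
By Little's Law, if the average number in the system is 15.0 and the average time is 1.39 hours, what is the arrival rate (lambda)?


lambda = L / W = 15.0 / 1.39 = 10.79 per hour

10.79 per hour


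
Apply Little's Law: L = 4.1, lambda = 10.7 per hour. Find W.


W = L / lambda = 4.1 / 10.7 = 0.3832 hours

0.3832 hours


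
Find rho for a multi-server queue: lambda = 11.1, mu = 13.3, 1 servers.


rho = lambda / (c * mu) = 11.1 / (1 * 13.3) = 0.8346

0.8346


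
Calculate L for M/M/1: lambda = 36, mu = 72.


rho = 36/72; L = rho/(1-rho) = 1.0

1.0


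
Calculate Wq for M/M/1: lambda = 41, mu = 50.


rho = 41/50; Wq = rho/(mu - lambda) = 0.0911 hours

0.0911 hours


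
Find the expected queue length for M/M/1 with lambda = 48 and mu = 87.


rho = 48/87; Lq = rho^2/(1-rho) = 0.68

0.68


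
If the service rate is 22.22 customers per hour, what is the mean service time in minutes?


Mean service time = 60/mu = 60/22.22 = 2.7 minutes

2.7 minutes


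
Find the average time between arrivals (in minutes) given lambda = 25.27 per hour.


Mean interarrival time = 60/lambda = 60/25.27 = 2.37 minutes

2.37 minutes


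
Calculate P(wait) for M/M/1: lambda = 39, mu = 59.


P(wait) = rho = lambda/mu = 39/59 = 0.661

0.661


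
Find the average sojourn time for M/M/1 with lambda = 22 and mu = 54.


W = 1/(mu - lambda) = 1/(54 - 22) = 0.0313 hours

0.0313 hours


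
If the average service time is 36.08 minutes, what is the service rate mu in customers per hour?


mu = 60 / avg_service_time = 60 / 36.08 = 1.66 per hour

1.66 per hour


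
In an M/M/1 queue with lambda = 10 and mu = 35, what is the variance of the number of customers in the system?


rho = 10/35; Var(N) = rho/(1-rho)^2 = 0.56

0.56


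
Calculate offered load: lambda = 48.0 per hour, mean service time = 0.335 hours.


Offered load a = lambda * E[S] = 48.0 * 0.335 = 16.08 Erlangs

16.08 Erlangs


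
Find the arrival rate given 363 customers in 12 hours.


lambda = total arrivals / time = 363 / 12 = 30.25 per hour

30.25 per hour


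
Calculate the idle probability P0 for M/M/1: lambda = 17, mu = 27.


P0 = 1 - rho = 1 - 17/27 = 0.3704

0.3704


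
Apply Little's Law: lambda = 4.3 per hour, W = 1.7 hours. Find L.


L = lambda * W = 4.3 * 1.7 = 7.31

7.31


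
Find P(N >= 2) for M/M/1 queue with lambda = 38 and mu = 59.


P(N >= 2) = rho^2 = (38/59)^2 = 0.4148

0.4148


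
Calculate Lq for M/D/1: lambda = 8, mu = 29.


M/D/1: Lq = rho^2 / (2*(1-rho)) where rho = 8/29; Lq = 0.05

0.05


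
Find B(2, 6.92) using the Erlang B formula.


B(N,A) = (A^N/N!) / sum(A^k/k!, k=0..N) with N=2, A=6.92 = 0.7514

0.7514


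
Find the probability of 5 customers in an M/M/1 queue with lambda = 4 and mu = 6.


rho = 4/6; P(n) = (1-rho)*rho^n = (1-4/6)*(4/6)^5 = 0.0439

0.0439


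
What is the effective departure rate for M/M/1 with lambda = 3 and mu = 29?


For a stable queue (lambda < mu), throughput = lambda = 3 per hour

3 per hour


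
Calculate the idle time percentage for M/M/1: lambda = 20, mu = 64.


Idle fraction = (1 - rho) * 100 = (1 - 20/64) * 100 = 68.8%

68.8%


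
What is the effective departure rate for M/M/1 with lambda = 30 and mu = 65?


For a stable queue (lambda < mu), throughput = lambda = 30 per hour

30 per hour


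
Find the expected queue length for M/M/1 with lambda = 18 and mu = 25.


rho = 18/25; Lq = rho^2/(1-rho) = 1.85

1.85


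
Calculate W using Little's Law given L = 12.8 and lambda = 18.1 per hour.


W = L / lambda = 12.8 / 18.1 = 0.7072 hours

0.7072 hours


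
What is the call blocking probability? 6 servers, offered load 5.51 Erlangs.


B(N,A) = (A^N/N!) / sum(A^k/k!, k=0..N) with N=6, A=5.51 = 0.2298

0.2298


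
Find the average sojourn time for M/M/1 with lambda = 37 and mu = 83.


W = 1/(mu - lambda) = 1/(83 - 37) = 0.0217 hours

0.0217 hours


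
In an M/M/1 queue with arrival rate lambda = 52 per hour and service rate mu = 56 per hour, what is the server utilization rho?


rho = lambda/mu = 52/56 = 0.9286

0.9286


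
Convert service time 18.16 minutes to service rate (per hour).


mu = 60 / avg_service_time = 60 / 18.16 = 3.3 per hour

3.3 per hour


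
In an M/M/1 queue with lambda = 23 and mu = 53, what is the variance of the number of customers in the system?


rho = 23/53; Var(N) = rho/(1-rho)^2 = 1.35

1.35


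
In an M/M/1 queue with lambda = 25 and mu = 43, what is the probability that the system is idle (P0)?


P0 = 1 - rho = 1 - 25/43 = 0.4186

0.4186


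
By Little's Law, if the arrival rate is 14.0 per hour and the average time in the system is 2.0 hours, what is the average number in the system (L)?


L = lambda * W = 14.0 * 2.0 = 28.0

28.0


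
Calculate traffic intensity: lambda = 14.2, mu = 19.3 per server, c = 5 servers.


rho = lambda / (c * mu) = 14.2 / (5 * 19.3) = 0.1472

0.1472


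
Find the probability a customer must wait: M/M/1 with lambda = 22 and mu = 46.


P(wait) = rho = lambda/mu = 22/46 = 0.4783

0.4783


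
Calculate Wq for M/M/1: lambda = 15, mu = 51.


rho = 15/51; Wq = rho/(mu - lambda) = 0.0082 hours

0.0082 hours


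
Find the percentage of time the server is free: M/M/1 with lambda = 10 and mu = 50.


Idle fraction = (1 - rho) * 100 = (1 - 10/50) * 100 = 80.0%

80.0%


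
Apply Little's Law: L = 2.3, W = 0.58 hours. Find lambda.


lambda = L / W = 2.3 / 0.58 = 3.97 per hour

3.97 per hour


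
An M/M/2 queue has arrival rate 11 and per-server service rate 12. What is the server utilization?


rho = lambda/(c*mu) = 11/(2*12) = 0.4583

0.4583


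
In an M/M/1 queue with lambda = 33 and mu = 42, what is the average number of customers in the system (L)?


rho = 33/42; L = rho/(1-rho) = 3.67

3.67


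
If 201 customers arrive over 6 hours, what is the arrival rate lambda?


lambda = total arrivals / time = 201 / 6 = 33.5 per hour

33.5 per hour


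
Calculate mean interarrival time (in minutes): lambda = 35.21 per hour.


Mean interarrival time = 60/lambda = 60/35.21 = 1.7 minutes

1.7 minutes


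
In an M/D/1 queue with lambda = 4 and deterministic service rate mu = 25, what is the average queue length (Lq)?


M/D/1: Lq = rho^2 / (2*(1-rho)) where rho = 4/25; Lq = 0.02

0.02


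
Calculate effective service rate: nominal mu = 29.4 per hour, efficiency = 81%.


Effective rate = mu * efficiency = 29.4 * 0.81 = 23.81 per hour

23.81 per hour


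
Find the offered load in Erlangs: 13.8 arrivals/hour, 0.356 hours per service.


Offered load a = lambda * E[S] = 13.8 * 0.356 = 4.91 Erlangs

4.91 Erlangs


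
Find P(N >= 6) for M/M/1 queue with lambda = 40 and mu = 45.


P(N >= 6) = rho^6 = (40/45)^6 = 0.4933

0.4933


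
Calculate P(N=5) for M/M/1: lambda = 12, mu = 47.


rho = 12/47; P(n) = (1-rho)*rho^n = (1-12/47)*(12/47)^5 = 0.0008

0.0008


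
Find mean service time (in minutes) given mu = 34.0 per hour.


Mean service time = 60/mu = 60/34.0 = 1.76 minutes

1.76 minutes


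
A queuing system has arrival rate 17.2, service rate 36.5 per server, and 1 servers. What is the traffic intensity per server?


rho = lambda / (c * mu) = 17.2 / (1 * 36.5) = 0.4712

0.4712


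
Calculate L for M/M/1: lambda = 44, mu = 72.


rho = 44/72; L = rho/(1-rho) = 1.57

1.57


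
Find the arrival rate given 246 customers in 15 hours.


lambda = total arrivals / time = 246 / 15 = 16.4 per hour

16.4 per hour


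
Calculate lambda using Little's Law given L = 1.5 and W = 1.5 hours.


lambda = L / W = 1.5 / 1.5 = 1.0 per hour

1.0 per hour


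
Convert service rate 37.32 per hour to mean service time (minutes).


Mean service time = 60/mu = 60/37.32 = 1.61 minutes

1.61 minutes


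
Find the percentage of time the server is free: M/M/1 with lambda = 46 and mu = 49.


Idle fraction = (1 - rho) * 100 = (1 - 46/49) * 100 = 6.1%

6.1%


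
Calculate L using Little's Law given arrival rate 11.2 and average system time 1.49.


L = lambda * W = 11.2 * 1.49 = 16.69

16.69


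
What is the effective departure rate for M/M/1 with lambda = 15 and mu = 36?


For a stable queue (lambda < mu), throughput = lambda = 15 per hour

15 per hour


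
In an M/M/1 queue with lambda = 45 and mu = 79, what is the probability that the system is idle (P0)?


P0 = 1 - rho = 1 - 45/79 = 0.4304

0.4304


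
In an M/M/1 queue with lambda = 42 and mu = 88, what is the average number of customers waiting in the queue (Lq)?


rho = 42/88; Lq = rho^2/(1-rho) = 0.44

0.44


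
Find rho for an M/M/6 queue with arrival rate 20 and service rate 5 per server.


rho = lambda/(c*mu) = 20/(6*5) = 0.6667

0.6667


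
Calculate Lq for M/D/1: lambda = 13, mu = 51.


M/D/1: Lq = rho^2 / (2*(1-rho)) where rho = 13/51; Lq = 0.04

0.04


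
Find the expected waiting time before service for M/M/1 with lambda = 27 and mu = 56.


rho = 27/56; Wq = rho/(mu - lambda) = 0.0166 hours

0.0166 hours


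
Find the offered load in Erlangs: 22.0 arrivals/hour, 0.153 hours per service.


Offered load a = lambda * E[S] = 22.0 * 0.153 = 3.37 Erlangs

3.37 Erlangs


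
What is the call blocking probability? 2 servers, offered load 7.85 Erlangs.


B(N,A) = (A^N/N!) / sum(A^k/k!, k=0..N) with N=2, A=7.85 = 0.7769

0.7769


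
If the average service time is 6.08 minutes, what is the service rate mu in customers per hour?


mu = 60 / avg_service_time = 60 / 6.08 = 9.87 per hour

9.87 per hour


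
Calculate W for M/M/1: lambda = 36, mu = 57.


W = 1/(mu - lambda) = 1/(57 - 36) = 0.0476 hours

0.0476 hours


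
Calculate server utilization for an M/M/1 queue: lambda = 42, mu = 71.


rho = lambda/mu = 42/71 = 0.5915

0.5915


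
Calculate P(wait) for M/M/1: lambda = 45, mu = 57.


P(wait) = rho = lambda/mu = 45/57 = 0.7895

0.7895


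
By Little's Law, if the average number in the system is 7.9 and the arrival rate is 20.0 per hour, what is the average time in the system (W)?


W = L / lambda = 7.9 / 20.0 = 0.395 hours

0.395 hours


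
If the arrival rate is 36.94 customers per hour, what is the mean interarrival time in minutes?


Mean interarrival time = 60/lambda = 60/36.94 = 1.62 minutes

1.62 minutes


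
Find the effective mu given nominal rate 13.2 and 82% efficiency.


Effective rate = mu * efficiency = 13.2 * 0.82 = 10.82 per hour

10.82 per hour


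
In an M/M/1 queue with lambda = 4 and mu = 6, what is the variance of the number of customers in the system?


rho = 4/6; Var(N) = rho/(1-rho)^2 = 6.0

6.0


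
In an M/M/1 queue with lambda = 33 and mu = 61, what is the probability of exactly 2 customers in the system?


rho = 33/61; P(n) = (1-rho)*rho^n = (1-33/61)*(33/61)^2 = 0.1343

0.1343


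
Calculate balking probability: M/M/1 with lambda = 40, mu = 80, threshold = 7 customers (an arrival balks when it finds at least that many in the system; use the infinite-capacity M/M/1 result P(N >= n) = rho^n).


P(N >= 7) = rho^7 = (40/80)^7 = 0.0078

0.0078


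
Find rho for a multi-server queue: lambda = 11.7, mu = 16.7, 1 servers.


rho = lambda / (c * mu) = 11.7 / (1 * 16.7) = 0.7006

0.7006


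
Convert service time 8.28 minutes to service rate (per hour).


mu = 60 / avg_service_time = 60 / 8.28 = 7.25 per hour

7.25 per hour


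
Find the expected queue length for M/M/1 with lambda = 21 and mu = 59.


rho = 21/59; Lq = rho^2/(1-rho) = 0.2

0.2


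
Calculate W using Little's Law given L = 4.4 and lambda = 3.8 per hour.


W = L / lambda = 4.4 / 3.8 = 1.1579 hours

1.1579 hours


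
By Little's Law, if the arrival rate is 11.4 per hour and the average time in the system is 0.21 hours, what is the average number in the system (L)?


L = lambda * W = 11.4 * 0.21 = 2.39

2.39


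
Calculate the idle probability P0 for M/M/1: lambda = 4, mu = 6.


P0 = 1 - rho = 1 - 4/6 = 0.3333

0.3333


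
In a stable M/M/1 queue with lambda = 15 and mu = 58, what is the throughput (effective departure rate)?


For a stable queue (lambda < mu), throughput = lambda = 15 per hour

15 per hour


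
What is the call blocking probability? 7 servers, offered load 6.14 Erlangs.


B(N,A) = (A^N/N!) / sum(A^k/k!, k=0..N) with N=7, A=6.14 = 0.1942

0.1942


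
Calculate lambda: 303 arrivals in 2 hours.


lambda = total arrivals / time = 303 / 2 = 151.5 per hour

151.5 per hour


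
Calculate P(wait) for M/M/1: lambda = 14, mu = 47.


P(wait) = rho = lambda/mu = 14/47 = 0.2979

0.2979
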